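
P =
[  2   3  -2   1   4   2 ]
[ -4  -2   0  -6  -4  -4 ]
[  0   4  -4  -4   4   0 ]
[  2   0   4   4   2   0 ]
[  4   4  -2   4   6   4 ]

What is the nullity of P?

Row reduce to echelon form.
R2 ← R2 + (2)·R1: [0, 4, -4, -4, 4, 0]
R4 ← R4 − R1: [0, -3, 6, 3, -2, -2]
R5 ← R5 − (2)·R1: [0, -2, 2, 2, -2, 0]
R3 ← R3 − R2: [0, 0, 0, 0, 0, 0]
R4 ← R4 + (3/4)·R2: [0, 0, 3, 0, 1, -2]
R5 ← R5 + (1/2)·R2: [0, 0, 0, 0, 0, 0]
Swap R3 ↔ R4
3 nonzero rows, so rank(P) = 3.
P has 6 columns; by rank–nullity, nullity = 6 − 3 = 3.

3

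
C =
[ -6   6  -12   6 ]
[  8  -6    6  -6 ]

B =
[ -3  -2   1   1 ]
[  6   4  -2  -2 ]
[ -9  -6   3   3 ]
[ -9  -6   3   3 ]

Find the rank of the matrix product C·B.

First compute CB:
[[108,  72, -36, -36],
 [-60, -40,  20,  20]]
Now row reduce the product.
R2 ← R2 + (5/9)·R1: [0, 0, 0, 0]
1 nonzero row, so rank(CB) = 1.

1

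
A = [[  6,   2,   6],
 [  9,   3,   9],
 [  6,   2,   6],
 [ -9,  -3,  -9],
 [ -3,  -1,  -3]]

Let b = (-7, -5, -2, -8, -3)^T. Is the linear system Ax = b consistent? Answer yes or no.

no

Row reduce the augmented matrix [A | b].
R2 ← R2 − (3/2)·R1: [0, 0, 0, 11/2]
R3 ← R3 − R1: [0, 0, 0, 5]
R4 ← R4 + (3/2)·R1: [0, 0, 0, -37/2]
R5 ← R5 + (1/2)·R1: [0, 0, 0, -13/2]
R3 ← R3 − (10/11)·R2: [0, 0, 0, 0]
R4 ← R4 + (37/11)·R2: [0, 0, 0, 0]
R5 ← R5 + (13/11)·R2: [0, 0, 0, 0]
The echelon form has 2 nonzero rows; the last pivot sits in the augmented column, so rank(A) = 1 but rank([A|b]) = 2.
Since the ranks differ, the system is inconsistent.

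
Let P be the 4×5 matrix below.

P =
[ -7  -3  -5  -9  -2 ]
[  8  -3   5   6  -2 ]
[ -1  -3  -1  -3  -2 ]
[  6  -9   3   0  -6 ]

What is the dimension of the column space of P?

Row reduce to echelon form.
R2 ← R2 + (8/7)·R1: [0, -45/7, -5/7, -30/7, -30/7]
R3 ← R3 − (1/7)·R1: [0, -18/7, -2/7, -12/7, -12/7]
R4 ← R4 + (6/7)·R1: [0, -81/7, -9/7, -54/7, -54/7]
R3 ← R3 − (2/5)·R2: [0, 0, 0, 0, 0]
R4 ← R4 − (9/5)·R2: [0, 0, 0, 0, 0]
Echelon form has 2 nonzero rows, so rank(P) = 2.
The column space has dimension equal to the rank: 2.

2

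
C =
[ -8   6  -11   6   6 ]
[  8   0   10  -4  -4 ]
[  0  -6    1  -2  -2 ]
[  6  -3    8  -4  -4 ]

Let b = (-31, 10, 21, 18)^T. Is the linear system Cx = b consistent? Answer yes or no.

Row reduce the augmented matrix [C | b].
R2 ← R2 + R1: [0, 6, -1, 2, 2, -21]
R4 ← R4 + (3/4)·R1: [0, 3/2, -1/4, 1/2, 1/2, -21/4]
R3 ← R3 + R2: [0, 0, 0, 0, 0, 0]
R4 ← R4 − (1/4)·R2: [0, 0, 0, 0, 0, 0]
The echelon form has 2 nonzero rows, and every pivot lies in the first 5 columns, so rank(C) = rank([C|b]) = 2.
The system is consistent.

yes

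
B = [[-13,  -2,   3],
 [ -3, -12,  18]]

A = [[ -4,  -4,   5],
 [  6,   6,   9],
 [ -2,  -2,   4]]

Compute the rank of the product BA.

First compute BA:
[[ 34,  34, -71],
 [-96, -96, -51]]
Now row reduce the product.
R2 ← R2 + (48/17)·R1: [0, 0, -4275/17]
2 nonzero rows, so rank(BA) = 2.

2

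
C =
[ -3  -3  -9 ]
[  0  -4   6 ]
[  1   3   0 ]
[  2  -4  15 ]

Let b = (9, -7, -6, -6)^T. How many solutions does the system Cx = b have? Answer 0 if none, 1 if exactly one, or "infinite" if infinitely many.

Row reduce the augmented matrix [C | b].
R3 ← R3 + (1/3)·R1: [0, 2, -3, -3]
R4 ← R4 + (2/3)·R1: [0, -6, 9, 0]
R3 ← R3 + (1/2)·R2: [0, 0, 0, -13/2]
R4 ← R4 − (3/2)·R2: [0, 0, 0, 21/2]
R4 ← R4 + (21/13)·R3: [0, 0, 0, 0]
The echelon form has 3 nonzero rows; the last pivot sits in the augmented column, so rank(C) = 2 but rank([C|b]) = 3.
Since the ranks differ, the system is inconsistent.
It has no solutions.

0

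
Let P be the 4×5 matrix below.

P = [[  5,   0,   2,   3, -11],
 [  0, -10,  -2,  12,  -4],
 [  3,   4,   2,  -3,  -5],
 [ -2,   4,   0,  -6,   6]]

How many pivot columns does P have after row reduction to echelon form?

2

Row reduce to echelon form.
R3 ← R3 − (3/5)·R1: [0, 4, 4/5, -24/5, 8/5]
R4 ← R4 + (2/5)·R1: [0, 4, 4/5, -24/5, 8/5]
R3 ← R3 + (2/5)·R2: [0, 0, 0, 0, 0]
R4 ← R4 + (2/5)·R2: [0, 0, 0, 0, 0]
Echelon form has 2 nonzero rows, so rank(P) = 2.
Each nonzero row contributes one pivot column: 2 pivot columns.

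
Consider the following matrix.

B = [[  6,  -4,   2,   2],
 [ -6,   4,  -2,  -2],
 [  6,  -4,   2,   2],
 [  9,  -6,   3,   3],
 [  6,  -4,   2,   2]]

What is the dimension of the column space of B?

1

Row reduce to echelon form.
R2 ← R2 + R1: [0, 0, 0, 0]
R3 ← R3 − R1: [0, 0, 0, 0]
R4 ← R4 − (3/2)·R1: [0, 0, 0, 0]
R5 ← R5 − R1: [0, 0, 0, 0]
Echelon form has 1 nonzero row, so rank(B) = 1.
The column space has dimension equal to the rank: 1.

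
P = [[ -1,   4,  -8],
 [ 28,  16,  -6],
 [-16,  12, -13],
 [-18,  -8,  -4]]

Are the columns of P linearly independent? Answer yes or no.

yes

Row reduce P to echelon form.
R2 ← R2 + (28)·R1: [0, 128, -230]
R3 ← R3 − (16)·R1: [0, -52, 115]
R4 ← R4 − (18)·R1: [0, -80, 140]
R3 ← R3 + (13/32)·R2: [0, 0, 345/16]
R4 ← R4 + (5/8)·R2: [0, 0, -15/4]
R4 ← R4 + (4/23)·R3: [0, 0, 0]
3 pivots among 3 columns.
Every column is a pivot column, so the columns are linearly independent.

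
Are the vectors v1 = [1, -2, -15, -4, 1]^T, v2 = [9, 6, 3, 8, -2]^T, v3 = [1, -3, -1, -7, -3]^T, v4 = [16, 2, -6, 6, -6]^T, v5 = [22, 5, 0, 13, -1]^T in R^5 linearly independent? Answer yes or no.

yes

Form the matrix with these vectors as rows and row reduce.
R2 ← R2 − (9)·R1: [0, 24, 138, 44, -11]
R3 ← R3 − R1: [0, -1, 14, -3, -4]
R4 ← R4 − (16)·R1: [0, 34, 234, 70, -22]
R5 ← R5 − (22)·R1: [0, 49, 330, 101, -23]
R3 ← R3 + (1/24)·R2: [0, 0, 79/4, -7/6, -107/24]
R4 ← R4 − (17/12)·R2: [0, 0, 77/2, 23/3, -77/12]
R5 ← R5 − (49/24)·R2: [0, 0, 193/4, 67/6, -13/24]
R4 ← R4 − (154/79)·R3: [0, 0, 0, 2356/237, 539/237]
R5 ← R5 − (193/79)·R3: [0, 0, 0, 3322/237, 2453/237]
R5 ← R5 − (1661/1178)·R4: [0, 0, 0, 0, 8415/1178]
5 nonzero rows, so the 5 vectors span a space of dimension 5.
Since 5 = 5, the vectors are linearly independent.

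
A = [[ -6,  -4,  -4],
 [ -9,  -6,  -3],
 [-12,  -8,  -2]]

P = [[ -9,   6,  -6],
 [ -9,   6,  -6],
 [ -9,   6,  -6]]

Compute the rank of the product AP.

1

First compute AP:
[[126, -84,  84],
 [162, -108, 108],
 [198, -132, 132]]
Now row reduce the product.
R2 ← R2 − (9/7)·R1: [0, 0, 0]
R3 ← R3 − (11/7)·R1: [0, 0, 0]
1 nonzero row, so rank(AP) = 1.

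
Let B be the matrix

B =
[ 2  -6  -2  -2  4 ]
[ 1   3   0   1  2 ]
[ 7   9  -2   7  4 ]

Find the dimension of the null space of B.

2

Row reduce to echelon form.
R2 ← R2 − (1/2)·R1: [0, 6, 1, 2, 0]
R3 ← R3 − (7/2)·R1: [0, 30, 5, 14, -10]
R3 ← R3 − (5)·R2: [0, 0, 0, 4, -10]
3 nonzero rows, so rank(B) = 3.
B has 5 columns; by rank–nullity, nullity = 5 − 3 = 2.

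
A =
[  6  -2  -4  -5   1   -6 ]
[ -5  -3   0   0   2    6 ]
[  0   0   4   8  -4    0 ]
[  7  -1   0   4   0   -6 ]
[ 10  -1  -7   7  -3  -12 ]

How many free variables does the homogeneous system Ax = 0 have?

Row reduce to echelon form.
R2 ← R2 + (5/6)·R1: [0, -14/3, -10/3, -25/6, 17/6, 1]
R4 ← R4 − (7/6)·R1: [0, 4/3, 14/3, 59/6, -7/6, 1]
R5 ← R5 − (5/3)·R1: [0, 7/3, -1/3, 46/3, -14/3, -2]
R4 ← R4 + (2/7)·R2: [0, 0, 26/7, 121/14, -5/14, 9/7]
R5 ← R5 + (1/2)·R2: [0, 0, -2, 53/4, -13/4, -3/2]
R4 ← R4 − (13/14)·R3: [0, 0, 0, 17/14, 47/14, 9/7]
R5 ← R5 + (1/2)·R3: [0, 0, 0, 69/4, -21/4, -3/2]
R5 ← R5 − (483/34)·R4: [0, 0, 0, 0, -900/17, -336/17]
5 nonzero rows, so rank(A) = 5.
A has 6 columns; by rank–nullity, nullity = 6 − 5 = 1.

1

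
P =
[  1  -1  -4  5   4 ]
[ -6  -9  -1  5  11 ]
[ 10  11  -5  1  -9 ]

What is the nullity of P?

3

Row reduce to echelon form.
R2 ← R2 + (6)·R1: [0, -15, -25, 35, 35]
R3 ← R3 − (10)·R1: [0, 21, 35, -49, -49]
R3 ← R3 + (7/5)·R2: [0, 0, 0, 0, 0]
2 nonzero rows, so rank(P) = 2.
P has 5 columns; by rank–nullity, nullity = 5 − 2 = 3.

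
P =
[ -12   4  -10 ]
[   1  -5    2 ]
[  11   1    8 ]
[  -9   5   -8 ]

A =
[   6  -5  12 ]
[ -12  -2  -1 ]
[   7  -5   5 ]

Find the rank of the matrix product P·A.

First compute PA:
[[-190, 102, -198],
 [ 80,  -5,  27],
 [110, -97, 171],
 [-170,  75, -153]]
Now row reduce the product.
R2 ← R2 + (8/19)·R1: [0, 721/19, -1071/19]
R3 ← R3 + (11/19)·R1: [0, -721/19, 1071/19]
R4 ← R4 − (17/19)·R1: [0, -309/19, 459/19]
R3 ← R3 + R2: [0, 0, 0]
R4 ← R4 + (3/7)·R2: [0, 0, 0]
2 nonzero rows, so rank(PA) = 2.

2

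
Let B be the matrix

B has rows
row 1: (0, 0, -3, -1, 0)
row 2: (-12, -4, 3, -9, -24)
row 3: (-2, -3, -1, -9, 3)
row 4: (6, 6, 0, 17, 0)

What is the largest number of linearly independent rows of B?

Row reduce to echelon form.
Swap R1 ↔ R2
R3 ← R3 − (1/6)·R1: [0, -7/3, -3/2, -15/2, 7]
R4 ← R4 + (1/2)·R1: [0, 4, 3/2, 25/2, -12]
Swap R2 ↔ R3
R4 ← R4 + (12/7)·R2: [0, 0, -15/14, -5/14, 0]
R4 ← R4 − (5/14)·R3: [0, 0, 0, 0, 0]
Echelon form has 3 nonzero rows, so rank(B) = 3.
The rank gives the maximum number of linearly independent rows: 3.

3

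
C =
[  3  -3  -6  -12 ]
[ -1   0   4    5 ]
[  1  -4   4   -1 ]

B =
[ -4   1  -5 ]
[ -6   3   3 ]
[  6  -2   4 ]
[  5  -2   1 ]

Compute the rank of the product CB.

First compute CB:
[[-90,  30, -60],
 [ 53, -19,  26],
 [ 39, -17,  -2]]
Now row reduce the product.
R2 ← R2 + (53/90)·R1: [0, -4/3, -28/3]
R3 ← R3 + (13/30)·R1: [0, -4, -28]
R3 ← R3 − (3)·R2: [0, 0, 0]
2 nonzero rows, so rank(CB) = 2.

2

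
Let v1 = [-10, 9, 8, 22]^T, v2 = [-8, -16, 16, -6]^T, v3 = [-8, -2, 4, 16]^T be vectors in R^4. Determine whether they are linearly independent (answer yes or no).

Form the matrix with these vectors as rows and row reduce.
R2 ← R2 − (4/5)·R1: [0, -116/5, 48/5, -118/5]
R3 ← R3 − (4/5)·R1: [0, -46/5, -12/5, -8/5]
R3 ← R3 − (23/58)·R2: [0, 0, -180/29, 225/29]
3 nonzero rows, so the 3 vectors span a space of dimension 3.
Since 3 = 3, the vectors are linearly independent.

yes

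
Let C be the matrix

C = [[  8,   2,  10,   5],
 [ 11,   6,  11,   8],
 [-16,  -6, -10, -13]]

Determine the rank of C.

Row reduce to echelon form.
R2 ← R2 − (11/8)·R1: [0, 13/4, -11/4, 9/8]
R3 ← R3 + (2)·R1: [0, -2, 10, -3]
R3 ← R3 + (8/13)·R2: [0, 0, 108/13, -30/13]
Echelon form has 3 nonzero rows, so rank(C) = 3.

3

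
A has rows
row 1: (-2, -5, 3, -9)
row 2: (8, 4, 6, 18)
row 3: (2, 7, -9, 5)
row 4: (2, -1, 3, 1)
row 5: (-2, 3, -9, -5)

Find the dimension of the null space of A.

Row reduce to echelon form.
R2 ← R2 + (4)·R1: [0, -16, 18, -18]
R3 ← R3 + R1: [0, 2, -6, -4]
R4 ← R4 + R1: [0, -6, 6, -8]
R5 ← R5 − R1: [0, 8, -12, 4]
R3 ← R3 + (1/8)·R2: [0, 0, -15/4, -25/4]
R4 ← R4 − (3/8)·R2: [0, 0, -3/4, -5/4]
R5 ← R5 + (1/2)·R2: [0, 0, -3, -5]
R4 ← R4 − (1/5)·R3: [0, 0, 0, 0]
R5 ← R5 − (4/5)·R3: [0, 0, 0, 0]
3 nonzero rows, so rank(A) = 3.
A has 4 columns; by rank–nullity, nullity = 4 − 3 = 1.

1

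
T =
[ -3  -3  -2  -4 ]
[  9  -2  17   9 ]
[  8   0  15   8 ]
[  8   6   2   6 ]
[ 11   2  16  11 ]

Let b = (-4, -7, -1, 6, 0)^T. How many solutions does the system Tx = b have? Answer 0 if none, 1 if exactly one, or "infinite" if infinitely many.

Row reduce the augmented matrix [T | b].
R2 ← R2 + (3)·R1: [0, -11, 11, -3, -19]
R3 ← R3 + (8/3)·R1: [0, -8, 29/3, -8/3, -35/3]
R4 ← R4 + (8/3)·R1: [0, -2, -10/3, -14/3, -14/3]
R5 ← R5 + (11/3)·R1: [0, -9, 26/3, -11/3, -44/3]
R3 ← R3 − (8/11)·R2: [0, 0, 5/3, -16/33, 71/33]
R4 ← R4 − (2/11)·R2: [0, 0, -16/3, -136/33, -40/33]
R5 ← R5 − (9/11)·R2: [0, 0, -1/3, -40/33, 29/33]
R4 ← R4 + (16/5)·R3: [0, 0, 0, -312/55, 312/55]
R5 ← R5 + (1/5)·R3: [0, 0, 0, -72/55, 72/55]
R5 ← R5 − (3/13)·R4: [0, 0, 0, 0, 0]
The echelon form has 4 nonzero rows, and every pivot lies in the first 4 columns, so rank(T) = rank([T|b]) = 4.
The system is consistent.
rank = 4 = number of unknowns, so the solution is unique.

1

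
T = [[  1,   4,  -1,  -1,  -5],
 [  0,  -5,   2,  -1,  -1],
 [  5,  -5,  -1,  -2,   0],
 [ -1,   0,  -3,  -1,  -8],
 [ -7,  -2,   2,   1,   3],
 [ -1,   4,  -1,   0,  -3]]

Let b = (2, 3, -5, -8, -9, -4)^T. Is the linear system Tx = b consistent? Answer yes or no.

no

Row reduce the augmented matrix [T | b].
R3 ← R3 − (5)·R1: [0, -25, 4, 3, 25, -15]
R4 ← R4 + R1: [0, 4, -4, -2, -13, -6]
R5 ← R5 + (7)·R1: [0, 26, -5, -6, -32, 5]
R6 ← R6 + R1: [0, 8, -2, -1, -8, -2]
R3 ← R3 − (5)·R2: [0, 0, -6, 8, 30, -30]
R4 ← R4 + (4/5)·R2: [0, 0, -12/5, -14/5, -69/5, -18/5]
R5 ← R5 + (26/5)·R2: [0, 0, 27/5, -56/5, -186/5, 103/5]
R6 ← R6 + (8/5)·R2: [0, 0, 6/5, -13/5, -48/5, 14/5]
R4 ← R4 − (2/5)·R3: [0, 0, 0, -6, -129/5, 42/5]
R5 ← R5 + (9/10)·R3: [0, 0, 0, -4, -51/5, -32/5]
R6 ← R6 + (1/5)·R3: [0, 0, 0, -1, -18/5, -16/5]
R5 ← R5 − (2/3)·R4: [0, 0, 0, 0, 7, -12]
R6 ← R6 − (1/6)·R4: [0, 0, 0, 0, 7/10, -23/5]
R6 ← R6 − (1/10)·R5: [0, 0, 0, 0, 0, -17/5]
The echelon form has 6 nonzero rows; the last pivot sits in the augmented column, so rank(T) = 5 but rank([T|b]) = 6.
Since the ranks differ, the system is inconsistent.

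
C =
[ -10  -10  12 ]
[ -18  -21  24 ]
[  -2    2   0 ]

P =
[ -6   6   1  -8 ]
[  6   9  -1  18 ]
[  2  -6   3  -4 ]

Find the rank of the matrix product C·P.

First compute CP:
[[ 24, -222,  36, -148],
 [ 30, -441,  75, -330],
 [ 24,   6,  -4,  52]]
Now row reduce the product.
R2 ← R2 − (5/4)·R1: [0, -327/2, 30, -145]
R3 ← R3 − R1: [0, 228, -40, 200]
R3 ← R3 + (152/109)·R2: [0, 0, 200/109, -240/109]
3 nonzero rows, so rank(CP) = 3.

3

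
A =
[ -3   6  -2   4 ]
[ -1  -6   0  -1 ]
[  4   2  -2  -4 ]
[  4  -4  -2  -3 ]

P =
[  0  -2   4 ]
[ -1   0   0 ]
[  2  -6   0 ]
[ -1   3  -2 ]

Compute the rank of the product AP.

3

First compute AP:
[[-14,  30, -20],
 [  7,  -1,  -2],
 [ -2,  -8,  24],
 [  3,  -5,  22]]
Now row reduce the product.
R2 ← R2 + (1/2)·R1: [0, 14, -12]
R3 ← R3 − (1/7)·R1: [0, -86/7, 188/7]
R4 ← R4 + (3/14)·R1: [0, 10/7, 124/7]
R3 ← R3 + (43/49)·R2: [0, 0, 800/49]
R4 ← R4 − (5/49)·R2: [0, 0, 928/49]
R4 ← R4 − (29/25)·R3: [0, 0, 0]
3 nonzero rows, so rank(AP) = 3.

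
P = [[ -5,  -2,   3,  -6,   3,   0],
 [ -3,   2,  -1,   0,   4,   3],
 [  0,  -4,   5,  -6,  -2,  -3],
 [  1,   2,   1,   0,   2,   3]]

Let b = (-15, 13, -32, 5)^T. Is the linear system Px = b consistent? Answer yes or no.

yes

Row reduce the augmented matrix [P | b].
R2 ← R2 − (3/5)·R1: [0, 16/5, -14/5, 18/5, 11/5, 3, 22]
R4 ← R4 + (1/5)·R1: [0, 8/5, 8/5, -6/5, 13/5, 3, 2]
R3 ← R3 + (5/4)·R2: [0, 0, 3/2, -3/2, 3/4, 3/4, -9/2]
R4 ← R4 − (1/2)·R2: [0, 0, 3, -3, 3/2, 3/2, -9]
R4 ← R4 − (2)·R3: [0, 0, 0, 0, 0, 0, 0]
The echelon form has 3 nonzero rows, and every pivot lies in the first 6 columns, so rank(P) = rank([P|b]) = 3.
The system is consistent.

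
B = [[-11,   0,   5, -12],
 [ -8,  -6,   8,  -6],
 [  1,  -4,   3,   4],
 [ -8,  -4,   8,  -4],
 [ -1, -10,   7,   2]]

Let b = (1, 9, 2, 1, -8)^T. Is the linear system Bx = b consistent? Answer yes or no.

Row reduce the augmented matrix [B | b].
R2 ← R2 − (8/11)·R1: [0, -6, 48/11, 30/11, 91/11]
R3 ← R3 + (1/11)·R1: [0, -4, 38/11, 32/11, 23/11]
R4 ← R4 − (8/11)·R1: [0, -4, 48/11, 52/11, 3/11]
R5 ← R5 − (1/11)·R1: [0, -10, 72/11, 34/11, -89/11]
R3 ← R3 − (2/3)·R2: [0, 0, 6/11, 12/11, -113/33]
R4 ← R4 − (2/3)·R2: [0, 0, 16/11, 32/11, -173/33]
R5 ← R5 − (5/3)·R2: [0, 0, -8/11, -16/11, -722/33]
R4 ← R4 − (8/3)·R3: [0, 0, 0, 0, 35/9]
R5 ← R5 + (4/3)·R3: [0, 0, 0, 0, -238/9]
R5 ← R5 + (34/5)·R4: [0, 0, 0, 0, 0]
The echelon form has 4 nonzero rows; the last pivot sits in the augmented column, so rank(B) = 3 but rank([B|b]) = 4.
Since the ranks differ, the system is inconsistent.

no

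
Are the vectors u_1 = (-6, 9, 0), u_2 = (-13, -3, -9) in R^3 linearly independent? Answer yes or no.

Form the matrix with these vectors as rows and row reduce.
R2 ← R2 − (13/6)·R1: [0, -45/2, -9]
2 nonzero rows, so the 2 vectors span a space of dimension 2.
Since 2 = 2, the vectors are linearly independent.

yes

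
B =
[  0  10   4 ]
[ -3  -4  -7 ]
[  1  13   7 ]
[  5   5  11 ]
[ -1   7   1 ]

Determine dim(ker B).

Row reduce to echelon form.
Swap R1 ↔ R2
R3 ← R3 + (1/3)·R1: [0, 35/3, 14/3]
R4 ← R4 + (5/3)·R1: [0, -5/3, -2/3]
R5 ← R5 − (1/3)·R1: [0, 25/3, 10/3]
R3 ← R3 − (7/6)·R2: [0, 0, 0]
R4 ← R4 + (1/6)·R2: [0, 0, 0]
R5 ← R5 − (5/6)·R2: [0, 0, 0]
2 nonzero rows, so rank(B) = 2.
B has 3 columns; by rank–nullity, nullity = 3 − 2 = 1.

1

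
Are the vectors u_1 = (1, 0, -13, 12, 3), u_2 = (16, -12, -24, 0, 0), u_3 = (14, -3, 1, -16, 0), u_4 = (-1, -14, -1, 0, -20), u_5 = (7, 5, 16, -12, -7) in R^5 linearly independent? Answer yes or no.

no

Form the matrix with these vectors as rows and row reduce.
R2 ← R2 − (16)·R1: [0, -12, 184, -192, -48]
R3 ← R3 − (14)·R1: [0, -3, 183, -184, -42]
R4 ← R4 + R1: [0, -14, -14, 12, -17]
R5 ← R5 − (7)·R1: [0, 5, 107, -96, -28]
R3 ← R3 − (1/4)·R2: [0, 0, 137, -136, -30]
R4 ← R4 − (7/6)·R2: [0, 0, -686/3, 236, 39]
R5 ← R5 + (5/12)·R2: [0, 0, 551/3, -176, -48]
R4 ← R4 + (686/411)·R3: [0, 0, 0, 3700/411, -1517/137]
R5 ← R5 − (551/411)·R3: [0, 0, 0, 2600/411, -1066/137]
R5 ← R5 − (26/37)·R4: [0, 0, 0, 0, 0]
4 nonzero rows, so the 5 vectors span a space of dimension 4.
Since 4 < 5, the vectors are linearly dependent.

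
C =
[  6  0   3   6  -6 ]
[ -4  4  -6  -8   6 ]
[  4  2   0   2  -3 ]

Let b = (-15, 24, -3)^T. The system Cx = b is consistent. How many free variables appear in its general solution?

3

Row reduce the augmented matrix [C | b].
R2 ← R2 + (2/3)·R1: [0, 4, -4, -4, 2, 14]
R3 ← R3 − (2/3)·R1: [0, 2, -2, -2, 1, 7]
R3 ← R3 − (1/2)·R2: [0, 0, 0, 0, 0, 0]
The echelon form has 2 nonzero rows, and every pivot lies in the first 5 columns, so rank(C) = rank([C|b]) = 2.
The system is consistent.
Free variables = (unknowns) − (rank) = 5 − 2 = 3.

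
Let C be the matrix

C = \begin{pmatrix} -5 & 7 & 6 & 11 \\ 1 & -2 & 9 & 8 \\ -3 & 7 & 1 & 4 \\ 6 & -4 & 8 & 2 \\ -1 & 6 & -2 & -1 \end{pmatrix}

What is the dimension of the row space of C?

Row reduce to echelon form.
R2 ← R2 + (1/5)·R1: [0, -3/5, 51/5, 51/5]
R3 ← R3 − (3/5)·R1: [0, 14/5, -13/5, -13/5]
R4 ← R4 + (6/5)·R1: [0, 22/5, 76/5, 76/5]
R5 ← R5 − (1/5)·R1: [0, 23/5, -16/5, -16/5]
R3 ← R3 + (14/3)·R2: [0, 0, 45, 45]
R4 ← R4 + (22/3)·R2: [0, 0, 90, 90]
R5 ← R5 + (23/3)·R2: [0, 0, 75, 75]
R4 ← R4 − (2)·R3: [0, 0, 0, 0]
R5 ← R5 − (5/3)·R3: [0, 0, 0, 0]
Echelon form has 3 nonzero rows, so rank(C) = 3.
The row space has dimension equal to the rank: 3.

3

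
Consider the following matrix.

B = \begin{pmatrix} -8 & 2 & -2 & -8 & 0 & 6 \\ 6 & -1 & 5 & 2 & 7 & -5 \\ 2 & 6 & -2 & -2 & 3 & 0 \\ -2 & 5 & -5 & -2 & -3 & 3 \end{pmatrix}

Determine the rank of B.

3

Row reduce to echelon form.
R2 ← R2 + (3/4)·R1: [0, 1/2, 7/2, -4, 7, -1/2]
R3 ← R3 + (1/4)·R1: [0, 13/2, -5/2, -4, 3, 3/2]
R4 ← R4 − (1/4)·R1: [0, 9/2, -9/2, 0, -3, 3/2]
R3 ← R3 − (13)·R2: [0, 0, -48, 48, -88, 8]
R4 ← R4 − (9)·R2: [0, 0, -36, 36, -66, 6]
R4 ← R4 − (3/4)·R3: [0, 0, 0, 0, 0, 0]
Echelon form has 3 nonzero rows, so rank(B) = 3.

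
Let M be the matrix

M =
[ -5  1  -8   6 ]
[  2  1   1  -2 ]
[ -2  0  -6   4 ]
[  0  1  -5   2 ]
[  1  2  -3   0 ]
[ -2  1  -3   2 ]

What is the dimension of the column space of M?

3

Row reduce to echelon form.
R2 ← R2 + (2/5)·R1: [0, 7/5, -11/5, 2/5]
R3 ← R3 − (2/5)·R1: [0, -2/5, -14/5, 8/5]
R5 ← R5 + (1/5)·R1: [0, 11/5, -23/5, 6/5]
R6 ← R6 − (2/5)·R1: [0, 3/5, 1/5, -2/5]
R3 ← R3 + (2/7)·R2: [0, 0, -24/7, 12/7]
R4 ← R4 − (5/7)·R2: [0, 0, -24/7, 12/7]
R5 ← R5 − (11/7)·R2: [0, 0, -8/7, 4/7]
R6 ← R6 − (3/7)·R2: [0, 0, 8/7, -4/7]
R4 ← R4 − R3: [0, 0, 0, 0]
R5 ← R5 − (1/3)·R3: [0, 0, 0, 0]
R6 ← R6 + (1/3)·R3: [0, 0, 0, 0]
Echelon form has 3 nonzero rows, so rank(M) = 3.
The column space has dimension equal to the rank: 3.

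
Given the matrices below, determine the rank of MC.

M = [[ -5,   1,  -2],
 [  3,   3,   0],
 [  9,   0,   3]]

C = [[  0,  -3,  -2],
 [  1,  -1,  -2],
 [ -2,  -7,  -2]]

First compute MC:
[[  5,  28,  12],
 [  3, -12, -12],
 [ -6, -48, -24]]
Now row reduce the product.
R2 ← R2 − (3/5)·R1: [0, -144/5, -96/5]
R3 ← R3 + (6/5)·R1: [0, -72/5, -48/5]
R3 ← R3 − (1/2)·R2: [0, 0, 0]
2 nonzero rows, so rank(MC) = 2.

2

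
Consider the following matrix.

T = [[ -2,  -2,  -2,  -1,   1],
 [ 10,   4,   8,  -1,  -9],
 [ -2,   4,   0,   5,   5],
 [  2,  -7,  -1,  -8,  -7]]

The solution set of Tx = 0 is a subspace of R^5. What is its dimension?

Row reduce to echelon form.
R2 ← R2 + (5)·R1: [0, -6, -2, -6, -4]
R3 ← R3 − R1: [0, 6, 2, 6, 4]
R4 ← R4 + R1: [0, -9, -3, -9, -6]
R3 ← R3 + R2: [0, 0, 0, 0, 0]
R4 ← R4 − (3/2)·R2: [0, 0, 0, 0, 0]
2 nonzero rows, so rank(T) = 2.
T has 5 columns; by rank–nullity, nullity = 5 − 2 = 3.

3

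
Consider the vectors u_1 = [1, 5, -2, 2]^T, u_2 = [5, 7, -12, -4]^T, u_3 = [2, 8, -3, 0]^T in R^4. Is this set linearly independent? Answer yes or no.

Form the matrix with these vectors as rows and row reduce.
R2 ← R2 − (5)·R1: [0, -18, -2, -14]
R3 ← R3 − (2)·R1: [0, -2, 1, -4]
R3 ← R3 − (1/9)·R2: [0, 0, 11/9, -22/9]
3 nonzero rows, so the 3 vectors span a space of dimension 3.
Since 3 = 3, the vectors are linearly independent.

yes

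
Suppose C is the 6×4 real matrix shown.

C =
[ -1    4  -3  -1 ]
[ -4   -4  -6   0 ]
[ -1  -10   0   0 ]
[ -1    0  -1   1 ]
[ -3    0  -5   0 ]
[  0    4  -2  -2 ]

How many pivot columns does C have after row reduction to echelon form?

3

Row reduce to echelon form.
R2 ← R2 − (4)·R1: [0, -20, 6, 4]
R3 ← R3 − R1: [0, -14, 3, 1]
R4 ← R4 − R1: [0, -4, 2, 2]
R5 ← R5 − (3)·R1: [0, -12, 4, 3]
R3 ← R3 − (7/10)·R2: [0, 0, -6/5, -9/5]
R4 ← R4 − (1/5)·R2: [0, 0, 4/5, 6/5]
R5 ← R5 − (3/5)·R2: [0, 0, 2/5, 3/5]
R6 ← R6 + (1/5)·R2: [0, 0, -4/5, -6/5]
R4 ← R4 + (2/3)·R3: [0, 0, 0, 0]
R5 ← R5 + (1/3)·R3: [0, 0, 0, 0]
R6 ← R6 − (2/3)·R3: [0, 0, 0, 0]
Echelon form has 3 nonzero rows, so rank(C) = 3.
Each nonzero row contributes one pivot column: 3 pivot columns.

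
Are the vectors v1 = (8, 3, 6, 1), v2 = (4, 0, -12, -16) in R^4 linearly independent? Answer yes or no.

Form the matrix with these vectors as rows and row reduce.
R2 ← R2 − (1/2)·R1: [0, -3/2, -15, -33/2]
2 nonzero rows, so the 2 vectors span a space of dimension 2.
Since 2 = 2, the vectors are linearly independent.

yes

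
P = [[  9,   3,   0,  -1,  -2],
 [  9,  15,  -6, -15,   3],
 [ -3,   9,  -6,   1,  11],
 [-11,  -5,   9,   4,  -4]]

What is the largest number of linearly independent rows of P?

Row reduce to echelon form.
R2 ← R2 − R1: [0, 12, -6, -14, 5]
R3 ← R3 + (1/3)·R1: [0, 10, -6, 2/3, 31/3]
R4 ← R4 + (11/9)·R1: [0, -4/3, 9, 25/9, -58/9]
R3 ← R3 − (5/6)·R2: [0, 0, -1, 37/3, 37/6]
R4 ← R4 + (1/9)·R2: [0, 0, 25/3, 11/9, -53/9]
R4 ← R4 + (25/3)·R3: [0, 0, 0, 104, 91/2]
Echelon form has 4 nonzero rows, so rank(P) = 4.
The rank gives the maximum number of linearly independent rows: 4.

4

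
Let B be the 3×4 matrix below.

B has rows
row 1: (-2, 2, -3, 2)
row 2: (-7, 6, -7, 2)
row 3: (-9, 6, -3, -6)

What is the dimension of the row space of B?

2

Row reduce to echelon form.
R2 ← R2 − (7/2)·R1: [0, -1, 7/2, -5]
R3 ← R3 − (9/2)·R1: [0, -3, 21/2, -15]
R3 ← R3 − (3)·R2: [0, 0, 0, 0]
Echelon form has 2 nonzero rows, so rank(B) = 2.
The row space has dimension equal to the rank: 2.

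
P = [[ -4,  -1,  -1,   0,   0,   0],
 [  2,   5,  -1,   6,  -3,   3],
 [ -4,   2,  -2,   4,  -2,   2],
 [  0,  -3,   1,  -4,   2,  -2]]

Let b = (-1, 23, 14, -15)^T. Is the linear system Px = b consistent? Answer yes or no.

Row reduce the augmented matrix [P | b].
R2 ← R2 + (1/2)·R1: [0, 9/2, -3/2, 6, -3, 3, 45/2]
R3 ← R3 − R1: [0, 3, -1, 4, -2, 2, 15]
R3 ← R3 − (2/3)·R2: [0, 0, 0, 0, 0, 0, 0]
R4 ← R4 + (2/3)·R2: [0, 0, 0, 0, 0, 0, 0]
The echelon form has 2 nonzero rows, and every pivot lies in the first 6 columns, so rank(P) = rank([P|b]) = 2.
The system is consistent.

yes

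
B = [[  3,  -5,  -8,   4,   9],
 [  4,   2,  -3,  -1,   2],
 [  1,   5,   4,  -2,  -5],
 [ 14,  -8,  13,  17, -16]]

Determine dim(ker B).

1

Row reduce to echelon form.
R2 ← R2 − (4/3)·R1: [0, 26/3, 23/3, -19/3, -10]
R3 ← R3 − (1/3)·R1: [0, 20/3, 20/3, -10/3, -8]
R4 ← R4 − (14/3)·R1: [0, 46/3, 151/3, -5/3, -58]
R3 ← R3 − (10/13)·R2: [0, 0, 10/13, 20/13, -4/13]
R4 ← R4 − (23/13)·R2: [0, 0, 478/13, 124/13, -524/13]
R4 ← R4 − (239/5)·R3: [0, 0, 0, -64, -128/5]
4 nonzero rows, so rank(B) = 4.
B has 5 columns; by rank–nullity, nullity = 5 − 4 = 1.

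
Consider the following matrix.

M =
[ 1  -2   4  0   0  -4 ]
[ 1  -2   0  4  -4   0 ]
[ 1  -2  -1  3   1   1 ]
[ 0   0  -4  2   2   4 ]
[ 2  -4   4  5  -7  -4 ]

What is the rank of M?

3

Row reduce to echelon form.
R2 ← R2 − R1: [0, 0, -4, 4, -4, 4]
R3 ← R3 − R1: [0, 0, -5, 3, 1, 5]
R5 ← R5 − (2)·R1: [0, 0, -4, 5, -7, 4]
R3 ← R3 − (5/4)·R2: [0, 0, 0, -2, 6, 0]
R4 ← R4 − R2: [0, 0, 0, -2, 6, 0]
R5 ← R5 − R2: [0, 0, 0, 1, -3, 0]
R4 ← R4 − R3: [0, 0, 0, 0, 0, 0]
R5 ← R5 + (1/2)·R3: [0, 0, 0, 0, 0, 0]
Echelon form has 3 nonzero rows, so rank(M) = 3.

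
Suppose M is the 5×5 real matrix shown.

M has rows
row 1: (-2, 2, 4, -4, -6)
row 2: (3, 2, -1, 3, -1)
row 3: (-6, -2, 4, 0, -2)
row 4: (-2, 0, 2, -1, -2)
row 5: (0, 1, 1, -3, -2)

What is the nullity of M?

2

Row reduce to echelon form.
R2 ← R2 + (3/2)·R1: [0, 5, 5, -3, -10]
R3 ← R3 − (3)·R1: [0, -8, -8, 12, 16]
R4 ← R4 − R1: [0, -2, -2, 3, 4]
R3 ← R3 + (8/5)·R2: [0, 0, 0, 36/5, 0]
R4 ← R4 + (2/5)·R2: [0, 0, 0, 9/5, 0]
R5 ← R5 − (1/5)·R2: [0, 0, 0, -12/5, 0]
R4 ← R4 − (1/4)·R3: [0, 0, 0, 0, 0]
R5 ← R5 + (1/3)·R3: [0, 0, 0, 0, 0]
3 nonzero rows, so rank(M) = 3.
M has 5 columns; by rank–nullity, nullity = 5 − 3 = 2.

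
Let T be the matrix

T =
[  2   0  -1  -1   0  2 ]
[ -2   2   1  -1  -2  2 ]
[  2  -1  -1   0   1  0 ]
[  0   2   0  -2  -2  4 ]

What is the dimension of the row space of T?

Row reduce to echelon form.
R2 ← R2 + R1: [0, 2, 0, -2, -2, 4]
R3 ← R3 − R1: [0, -1, 0, 1, 1, -2]
R3 ← R3 + (1/2)·R2: [0, 0, 0, 0, 0, 0]
R4 ← R4 − R2: [0, 0, 0, 0, 0, 0]
Echelon form has 2 nonzero rows, so rank(T) = 2.
The row space has dimension equal to the rank: 2.

2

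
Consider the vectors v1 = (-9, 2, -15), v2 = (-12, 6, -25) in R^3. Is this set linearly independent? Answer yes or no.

Form the matrix with these vectors as rows and row reduce.
R2 ← R2 − (4/3)·R1: [0, 10/3, -5]
2 nonzero rows, so the 2 vectors span a space of dimension 2.
Since 2 = 2, the vectors are linearly independent.

yes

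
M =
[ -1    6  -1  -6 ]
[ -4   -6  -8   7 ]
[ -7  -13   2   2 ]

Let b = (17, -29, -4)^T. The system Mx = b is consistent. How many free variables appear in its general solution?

1

Row reduce the augmented matrix [M | b].
R2 ← R2 − (4)·R1: [0, -30, -4, 31, -97]
R3 ← R3 − (7)·R1: [0, -55, 9, 44, -123]
R3 ← R3 − (11/6)·R2: [0, 0, 49/3, -77/6, 329/6]
The echelon form has 3 nonzero rows, and every pivot lies in the first 4 columns, so rank(M) = rank([M|b]) = 3.
The system is consistent.
Free variables = (unknowns) − (rank) = 4 − 3 = 1.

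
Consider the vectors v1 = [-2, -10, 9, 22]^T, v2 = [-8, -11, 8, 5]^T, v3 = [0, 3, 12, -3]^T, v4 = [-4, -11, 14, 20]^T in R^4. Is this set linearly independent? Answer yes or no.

no

Form the matrix with these vectors as rows and row reduce.
R2 ← R2 − (4)·R1: [0, 29, -28, -83]
R4 ← R4 − (2)·R1: [0, 9, -4, -24]
R3 ← R3 − (3/29)·R2: [0, 0, 432/29, 162/29]
R4 ← R4 − (9/29)·R2: [0, 0, 136/29, 51/29]
R4 ← R4 − (17/54)·R3: [0, 0, 0, 0]
3 nonzero rows, so the 4 vectors span a space of dimension 3.
Since 3 < 4, the vectors are linearly dependent.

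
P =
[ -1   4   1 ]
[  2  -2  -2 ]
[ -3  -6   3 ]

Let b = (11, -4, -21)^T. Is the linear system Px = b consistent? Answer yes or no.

yes

Row reduce the augmented matrix [P | b].
R2 ← R2 + (2)·R1: [0, 6, 0, 18]
R3 ← R3 − (3)·R1: [0, -18, 0, -54]
R3 ← R3 + (3)·R2: [0, 0, 0, 0]
The echelon form has 2 nonzero rows, and every pivot lies in the first 3 columns, so rank(P) = rank([P|b]) = 2.
The system is consistent.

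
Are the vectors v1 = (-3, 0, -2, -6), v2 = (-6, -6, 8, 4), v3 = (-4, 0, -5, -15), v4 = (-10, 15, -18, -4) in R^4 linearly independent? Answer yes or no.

Form the matrix with these vectors as rows and row reduce.
R2 ← R2 − (2)·R1: [0, -6, 12, 16]
R3 ← R3 − (4/3)·R1: [0, 0, -7/3, -7]
R4 ← R4 − (10/3)·R1: [0, 15, -34/3, 16]
R4 ← R4 + (5/2)·R2: [0, 0, 56/3, 56]
R4 ← R4 + (8)·R3: [0, 0, 0, 0]
3 nonzero rows, so the 4 vectors span a space of dimension 3.
Since 3 < 4, the vectors are linearly dependent.

no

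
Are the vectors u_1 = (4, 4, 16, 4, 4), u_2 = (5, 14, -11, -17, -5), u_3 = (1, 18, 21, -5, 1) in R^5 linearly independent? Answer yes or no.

yes

Form the matrix with these vectors as rows and row reduce.
R2 ← R2 − (5/4)·R1: [0, 9, -31, -22, -10]
R3 ← R3 − (1/4)·R1: [0, 17, 17, -6, 0]
R3 ← R3 − (17/9)·R2: [0, 0, 680/9, 320/9, 170/9]
3 nonzero rows, so the 3 vectors span a space of dimension 3.
Since 3 = 3, the vectors are linearly independent.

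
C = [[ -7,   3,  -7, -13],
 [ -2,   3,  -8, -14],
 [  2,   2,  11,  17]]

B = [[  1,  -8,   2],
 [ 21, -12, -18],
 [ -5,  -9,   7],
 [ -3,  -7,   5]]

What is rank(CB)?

First compute CB:
[[130, 174, -182],
 [143, 150, -184],
 [-62, -258, 130]]
Now row reduce the product.
R2 ← R2 − (11/10)·R1: [0, -207/5, 81/5]
R3 ← R3 + (31/65)·R1: [0, -11376/65, 216/5]
R3 ← R3 − (1264/299)·R2: [0, 0, -7560/299]
3 nonzero rows, so rank(CB) = 3.

3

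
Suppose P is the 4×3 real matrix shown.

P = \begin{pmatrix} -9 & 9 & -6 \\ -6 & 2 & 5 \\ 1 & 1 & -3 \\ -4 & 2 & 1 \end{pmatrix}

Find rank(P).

Row reduce to echelon form.
R2 ← R2 − (2/3)·R1: [0, -4, 9]
R3 ← R3 + (1/9)·R1: [0, 2, -11/3]
R4 ← R4 − (4/9)·R1: [0, -2, 11/3]
R3 ← R3 + (1/2)·R2: [0, 0, 5/6]
R4 ← R4 − (1/2)·R2: [0, 0, -5/6]
R4 ← R4 + R3: [0, 0, 0]
Echelon form has 3 nonzero rows, so rank(P) = 3.

3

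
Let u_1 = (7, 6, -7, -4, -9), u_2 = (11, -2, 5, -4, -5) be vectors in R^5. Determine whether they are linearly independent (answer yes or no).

Form the matrix with these vectors as rows and row reduce.
R2 ← R2 − (11/7)·R1: [0, -80/7, 16, 16/7, 64/7]
2 nonzero rows, so the 2 vectors span a space of dimension 2.
Since 2 = 2, the vectors are linearly independent.

yes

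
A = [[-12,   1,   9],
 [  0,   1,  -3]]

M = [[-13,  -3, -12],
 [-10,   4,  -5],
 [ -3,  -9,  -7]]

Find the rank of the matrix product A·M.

2

First compute AM:
[[119, -41,  76],
 [ -1,  31,  16]]
Now row reduce the product.
R2 ← R2 + (1/119)·R1: [0, 3648/119, 1980/119]
2 nonzero rows, so rank(AM) = 2.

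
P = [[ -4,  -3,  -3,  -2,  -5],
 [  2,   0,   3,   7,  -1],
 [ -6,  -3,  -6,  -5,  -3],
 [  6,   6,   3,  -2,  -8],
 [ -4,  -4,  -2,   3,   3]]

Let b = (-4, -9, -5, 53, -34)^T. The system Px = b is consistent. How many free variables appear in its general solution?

Row reduce the augmented matrix [P | b].
R2 ← R2 + (1/2)·R1: [0, -3/2, 3/2, 6, -7/2, -11]
R3 ← R3 − (3/2)·R1: [0, 3/2, -3/2, -2, 9/2, 1]
R4 ← R4 + (3/2)·R1: [0, 3/2, -3/2, -5, -31/2, 47]
R5 ← R5 − R1: [0, -1, 1, 5, 8, -30]
R3 ← R3 + R2: [0, 0, 0, 4, 1, -10]
R4 ← R4 + R2: [0, 0, 0, 1, -19, 36]
R5 ← R5 − (2/3)·R2: [0, 0, 0, 1, 31/3, -68/3]
R4 ← R4 − (1/4)·R3: [0, 0, 0, 0, -77/4, 77/2]
R5 ← R5 − (1/4)·R3: [0, 0, 0, 0, 121/12, -121/6]
R5 ← R5 + (11/21)·R4: [0, 0, 0, 0, 0, 0]
The echelon form has 4 nonzero rows, and every pivot lies in the first 5 columns, so rank(P) = rank([P|b]) = 4.
The system is consistent.
Free variables = (unknowns) − (rank) = 5 − 4 = 1.

1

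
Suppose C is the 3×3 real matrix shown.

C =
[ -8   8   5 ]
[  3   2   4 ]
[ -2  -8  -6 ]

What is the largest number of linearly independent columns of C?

3

Row reduce to echelon form.
R2 ← R2 + (3/8)·R1: [0, 5, 47/8]
R3 ← R3 − (1/4)·R1: [0, -10, -29/4]
R3 ← R3 + (2)·R2: [0, 0, 9/2]
Echelon form has 3 nonzero rows, so rank(C) = 3.
The rank gives the maximum number of linearly independent columns: 3.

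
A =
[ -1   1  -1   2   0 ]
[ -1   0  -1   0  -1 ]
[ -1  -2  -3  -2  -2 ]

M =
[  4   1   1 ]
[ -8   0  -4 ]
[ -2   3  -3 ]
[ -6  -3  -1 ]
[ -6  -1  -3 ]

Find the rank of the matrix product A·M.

First compute AM:
[[-22, -10,  -4],
 [  4,  -3,   5],
 [ 42,  -2,  24]]
Now row reduce the product.
R2 ← R2 + (2/11)·R1: [0, -53/11, 47/11]
R3 ← R3 + (21/11)·R1: [0, -232/11, 180/11]
R3 ← R3 − (232/53)·R2: [0, 0, -124/53]
3 nonzero rows, so rank(AM) = 3.

3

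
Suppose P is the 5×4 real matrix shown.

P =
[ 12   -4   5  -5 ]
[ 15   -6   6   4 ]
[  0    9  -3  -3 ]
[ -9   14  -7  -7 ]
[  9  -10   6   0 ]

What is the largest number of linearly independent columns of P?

Row reduce to echelon form.
R2 ← R2 − (5/4)·R1: [0, -1, -1/4, 41/4]
R4 ← R4 + (3/4)·R1: [0, 11, -13/4, -43/4]
R5 ← R5 − (3/4)·R1: [0, -7, 9/4, 15/4]
R3 ← R3 + (9)·R2: [0, 0, -21/4, 357/4]
R4 ← R4 + (11)·R2: [0, 0, -6, 102]
R5 ← R5 − (7)·R2: [0, 0, 4, -68]
R4 ← R4 − (8/7)·R3: [0, 0, 0, 0]
R5 ← R5 + (16/21)·R3: [0, 0, 0, 0]
Echelon form has 3 nonzero rows, so rank(P) = 3.
The rank gives the maximum number of linearly independent columns: 3.

3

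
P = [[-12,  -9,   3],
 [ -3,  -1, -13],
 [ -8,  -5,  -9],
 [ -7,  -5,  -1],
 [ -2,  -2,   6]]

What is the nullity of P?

Row reduce to echelon form.
R2 ← R2 − (1/4)·R1: [0, 5/4, -55/4]
R3 ← R3 − (2/3)·R1: [0, 1, -11]
R4 ← R4 − (7/12)·R1: [0, 1/4, -11/4]
R5 ← R5 − (1/6)·R1: [0, -1/2, 11/2]
R3 ← R3 − (4/5)·R2: [0, 0, 0]
R4 ← R4 − (1/5)·R2: [0, 0, 0]
R5 ← R5 + (2/5)·R2: [0, 0, 0]
2 nonzero rows, so rank(P) = 2.
P has 3 columns; by rank–nullity, nullity = 3 − 2 = 1.

1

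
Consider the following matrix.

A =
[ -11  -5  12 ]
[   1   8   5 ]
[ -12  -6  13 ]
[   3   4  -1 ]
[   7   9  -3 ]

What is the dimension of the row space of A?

3

Row reduce to echelon form.
R2 ← R2 + (1/11)·R1: [0, 83/11, 67/11]
R3 ← R3 − (12/11)·R1: [0, -6/11, -1/11]
R4 ← R4 + (3/11)·R1: [0, 29/11, 25/11]
R5 ← R5 + (7/11)·R1: [0, 64/11, 51/11]
R3 ← R3 + (6/83)·R2: [0, 0, 29/83]
R4 ← R4 − (29/83)·R2: [0, 0, 12/83]
R5 ← R5 − (64/83)·R2: [0, 0, -5/83]
R4 ← R4 − (12/29)·R3: [0, 0, 0]
R5 ← R5 + (5/29)·R3: [0, 0, 0]
Echelon form has 3 nonzero rows, so rank(A) = 3.
The row space has dimension equal to the rank: 3.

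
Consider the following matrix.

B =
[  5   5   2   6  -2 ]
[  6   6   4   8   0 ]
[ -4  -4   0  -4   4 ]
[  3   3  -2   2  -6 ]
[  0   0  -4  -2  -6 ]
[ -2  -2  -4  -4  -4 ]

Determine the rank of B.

Row reduce to echelon form.
R2 ← R2 − (6/5)·R1: [0, 0, 8/5, 4/5, 12/5]
R3 ← R3 + (4/5)·R1: [0, 0, 8/5, 4/5, 12/5]
R4 ← R4 − (3/5)·R1: [0, 0, -16/5, -8/5, -24/5]
R6 ← R6 + (2/5)·R1: [0, 0, -16/5, -8/5, -24/5]
R3 ← R3 − R2: [0, 0, 0, 0, 0]
R4 ← R4 + (2)·R2: [0, 0, 0, 0, 0]
R5 ← R5 + (5/2)·R2: [0, 0, 0, 0, 0]
R6 ← R6 + (2)·R2: [0, 0, 0, 0, 0]
Echelon form has 2 nonzero rows, so rank(B) = 2.

2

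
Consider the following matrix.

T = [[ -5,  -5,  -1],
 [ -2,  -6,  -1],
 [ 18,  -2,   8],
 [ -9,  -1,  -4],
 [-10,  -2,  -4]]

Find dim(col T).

3

Row reduce to echelon form.
R2 ← R2 − (2/5)·R1: [0, -4, -3/5]
R3 ← R3 + (18/5)·R1: [0, -20, 22/5]
R4 ← R4 − (9/5)·R1: [0, 8, -11/5]
R5 ← R5 − (2)·R1: [0, 8, -2]
R3 ← R3 − (5)·R2: [0, 0, 37/5]
R4 ← R4 + (2)·R2: [0, 0, -17/5]
R5 ← R5 + (2)·R2: [0, 0, -16/5]
R4 ← R4 + (17/37)·R3: [0, 0, 0]
R5 ← R5 + (16/37)·R3: [0, 0, 0]
Echelon form has 3 nonzero rows, so rank(T) = 3.
The column space has dimension equal to the rank: 3.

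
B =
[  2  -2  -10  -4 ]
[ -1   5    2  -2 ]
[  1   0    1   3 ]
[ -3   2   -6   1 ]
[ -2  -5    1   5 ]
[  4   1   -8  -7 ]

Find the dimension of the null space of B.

0

Row reduce to echelon form.
R2 ← R2 + (1/2)·R1: [0, 4, -3, -4]
R3 ← R3 − (1/2)·R1: [0, 1, 6, 5]
R4 ← R4 + (3/2)·R1: [0, -1, -21, -5]
R5 ← R5 + R1: [0, -7, -9, 1]
R6 ← R6 − (2)·R1: [0, 5, 12, 1]
R3 ← R3 − (1/4)·R2: [0, 0, 27/4, 6]
R4 ← R4 + (1/4)·R2: [0, 0, -87/4, -6]
R5 ← R5 + (7/4)·R2: [0, 0, -57/4, -6]
R6 ← R6 − (5/4)·R2: [0, 0, 63/4, 6]
R4 ← R4 + (29/9)·R3: [0, 0, 0, 40/3]
R5 ← R5 + (19/9)·R3: [0, 0, 0, 20/3]
R6 ← R6 − (7/3)·R3: [0, 0, 0, -8]
R5 ← R5 − (1/2)·R4: [0, 0, 0, 0]
R6 ← R6 + (3/5)·R4: [0, 0, 0, 0]
4 nonzero rows, so rank(B) = 4.
B has 4 columns; by rank–nullity, nullity = 4 − 4 = 0.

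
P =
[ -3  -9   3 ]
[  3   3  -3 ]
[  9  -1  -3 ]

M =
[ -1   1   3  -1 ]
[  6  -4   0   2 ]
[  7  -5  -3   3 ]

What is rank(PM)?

2

First compute PM:
[[-30,  18, -18,  -6],
 [ -6,   6,  18,  -6],
 [-36,  28,  36, -20]]
Now row reduce the product.
R2 ← R2 − (1/5)·R1: [0, 12/5, 108/5, -24/5]
R3 ← R3 − (6/5)·R1: [0, 32/5, 288/5, -64/5]
R3 ← R3 − (8/3)·R2: [0, 0, 0, 0]
2 nonzero rows, so rank(PM) = 2.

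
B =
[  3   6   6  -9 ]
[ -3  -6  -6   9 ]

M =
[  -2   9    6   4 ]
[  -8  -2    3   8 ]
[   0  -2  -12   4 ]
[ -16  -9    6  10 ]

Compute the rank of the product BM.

First compute BM:
[[ 90,  84, -90,  -6],
 [-90, -84,  90,   6]]
Now row reduce the product.
R2 ← R2 + R1: [0, 0, 0, 0]
1 nonzero row, so rank(BM) = 1.

1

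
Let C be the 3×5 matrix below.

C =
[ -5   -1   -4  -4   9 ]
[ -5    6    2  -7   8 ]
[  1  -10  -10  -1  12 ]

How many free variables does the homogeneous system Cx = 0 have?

Row reduce to echelon form.
R2 ← R2 − R1: [0, 7, 6, -3, -1]
R3 ← R3 + (1/5)·R1: [0, -51/5, -54/5, -9/5, 69/5]
R3 ← R3 + (51/35)·R2: [0, 0, -72/35, -216/35, 432/35]
3 nonzero rows, so rank(C) = 3.
C has 5 columns; by rank–nullity, nullity = 5 − 3 = 2.

2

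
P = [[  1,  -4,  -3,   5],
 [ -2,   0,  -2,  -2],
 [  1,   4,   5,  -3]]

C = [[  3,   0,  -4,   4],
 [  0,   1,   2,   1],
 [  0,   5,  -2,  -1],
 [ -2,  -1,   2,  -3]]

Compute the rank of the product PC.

2

First compute PC:
[[ -7, -24,   4, -12],
 [ -2,  -8,   8,   0],
 [  9,  32, -12,  12]]
Now row reduce the product.
R2 ← R2 − (2/7)·R1: [0, -8/7, 48/7, 24/7]
R3 ← R3 + (9/7)·R1: [0, 8/7, -48/7, -24/7]
R3 ← R3 + R2: [0, 0, 0, 0]
2 nonzero rows, so rank(PC) = 2.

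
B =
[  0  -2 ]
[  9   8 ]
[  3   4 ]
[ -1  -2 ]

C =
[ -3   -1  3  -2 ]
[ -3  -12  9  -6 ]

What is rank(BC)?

2

First compute BC:
[[  6,  24, -18,  12],
 [-51, -105,  99, -66],
 [-21, -51,  45, -30],
 [  9,  25, -21,  14]]
Now row reduce the product.
R2 ← R2 + (17/2)·R1: [0, 99, -54, 36]
R3 ← R3 + (7/2)·R1: [0, 33, -18, 12]
R4 ← R4 − (3/2)·R1: [0, -11, 6, -4]
R3 ← R3 − (1/3)·R2: [0, 0, 0, 0]
R4 ← R4 + (1/9)·R2: [0, 0, 0, 0]
2 nonzero rows, so rank(BC) = 2.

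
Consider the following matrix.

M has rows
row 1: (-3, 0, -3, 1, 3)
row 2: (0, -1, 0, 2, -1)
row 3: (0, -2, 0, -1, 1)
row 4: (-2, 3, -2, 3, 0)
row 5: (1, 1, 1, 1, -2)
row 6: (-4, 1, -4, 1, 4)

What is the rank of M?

Row reduce to echelon form.
R4 ← R4 − (2/3)·R1: [0, 3, 0, 7/3, -2]
R5 ← R5 + (1/3)·R1: [0, 1, 0, 4/3, -1]
R6 ← R6 − (4/3)·R1: [0, 1, 0, -1/3, 0]
R3 ← R3 − (2)·R2: [0, 0, 0, -5, 3]
R4 ← R4 + (3)·R2: [0, 0, 0, 25/3, -5]
R5 ← R5 + R2: [0, 0, 0, 10/3, -2]
R6 ← R6 + R2: [0, 0, 0, 5/3, -1]
R4 ← R4 + (5/3)·R3: [0, 0, 0, 0, 0]
R5 ← R5 + (2/3)·R3: [0, 0, 0, 0, 0]
R6 ← R6 + (1/3)·R3: [0, 0, 0, 0, 0]
Echelon form has 3 nonzero rows, so rank(M) = 3.

3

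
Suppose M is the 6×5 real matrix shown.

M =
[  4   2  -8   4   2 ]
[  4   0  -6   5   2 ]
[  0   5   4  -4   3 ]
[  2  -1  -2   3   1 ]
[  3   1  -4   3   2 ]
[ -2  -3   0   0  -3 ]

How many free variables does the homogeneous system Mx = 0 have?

2

Row reduce to echelon form.
R2 ← R2 − R1: [0, -2, 2, 1, 0]
R4 ← R4 − (1/2)·R1: [0, -2, 2, 1, 0]
R5 ← R5 − (3/4)·R1: [0, -1/2, 2, 0, 1/2]
R6 ← R6 + (1/2)·R1: [0, -2, -4, 2, -2]
R3 ← R3 + (5/2)·R2: [0, 0, 9, -3/2, 3]
R4 ← R4 − R2: [0, 0, 0, 0, 0]
R5 ← R5 − (1/4)·R2: [0, 0, 3/2, -1/4, 1/2]
R6 ← R6 − R2: [0, 0, -6, 1, -2]
R5 ← R5 − (1/6)·R3: [0, 0, 0, 0, 0]
R6 ← R6 + (2/3)·R3: [0, 0, 0, 0, 0]
3 nonzero rows, so rank(M) = 3.
M has 5 columns; by rank–nullity, nullity = 5 − 3 = 2.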